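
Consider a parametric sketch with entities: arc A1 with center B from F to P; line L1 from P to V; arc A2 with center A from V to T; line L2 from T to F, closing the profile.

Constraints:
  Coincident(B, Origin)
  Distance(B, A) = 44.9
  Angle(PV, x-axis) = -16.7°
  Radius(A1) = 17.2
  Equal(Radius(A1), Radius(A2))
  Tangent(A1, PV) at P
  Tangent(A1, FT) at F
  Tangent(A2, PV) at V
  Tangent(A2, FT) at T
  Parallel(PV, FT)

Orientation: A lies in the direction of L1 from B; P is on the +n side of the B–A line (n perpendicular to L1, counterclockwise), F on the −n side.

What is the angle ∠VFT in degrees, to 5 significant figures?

37.457°

Tangency of A1 to both parallel lines with radius 17.2 puts P and F at B ± 17.2·n: P = (4.9426, 16.475), F = (-4.9426, -16.475). Equal radii place V and T the same way about A: V = A + 17.2·n = (47.949, 3.5721), T = A − 17.2·n = (38.064, -29.377). Then cos ∠VFT = FV·FT / (|FV||FT|), giving 37.457°.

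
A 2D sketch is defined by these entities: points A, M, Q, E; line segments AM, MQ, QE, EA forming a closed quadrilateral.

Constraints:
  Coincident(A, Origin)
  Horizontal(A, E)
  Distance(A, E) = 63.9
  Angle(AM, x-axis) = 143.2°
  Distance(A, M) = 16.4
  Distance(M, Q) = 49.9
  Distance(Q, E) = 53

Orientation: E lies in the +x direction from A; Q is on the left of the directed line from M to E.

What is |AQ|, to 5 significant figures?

47.485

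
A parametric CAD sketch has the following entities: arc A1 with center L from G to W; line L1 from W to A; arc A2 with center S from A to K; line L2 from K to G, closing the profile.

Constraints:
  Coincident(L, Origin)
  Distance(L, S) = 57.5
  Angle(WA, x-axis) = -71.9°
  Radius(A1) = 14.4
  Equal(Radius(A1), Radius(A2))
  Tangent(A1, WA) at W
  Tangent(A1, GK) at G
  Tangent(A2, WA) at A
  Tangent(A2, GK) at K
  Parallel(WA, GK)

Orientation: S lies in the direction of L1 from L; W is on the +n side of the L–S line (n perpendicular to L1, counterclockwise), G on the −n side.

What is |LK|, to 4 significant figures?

59.28

The slot axis is L1's direction at -71.9°, so u = (cos -71.9°, sin -71.9°) = (0.3107, -0.9505) and n = (−sin -71.9°, cos -71.9°) = (0.9505, 0.3107). L is at the origin and S lies 57.5 along u from L, so S = 57.5·u = (17.86, -54.65). Tangency of A1 to both parallel lines with radius 14.4 puts W and G at L ± 14.4·n: W = (13.69, 4.474), G = (-13.69, -4.474). Equal radii place A and K the same way about S: A = S + 14.4·n = (31.55, -50.18), K = S − 14.4·n = (4.176, -59.13). Then |LK| = |K − L| = 59.28.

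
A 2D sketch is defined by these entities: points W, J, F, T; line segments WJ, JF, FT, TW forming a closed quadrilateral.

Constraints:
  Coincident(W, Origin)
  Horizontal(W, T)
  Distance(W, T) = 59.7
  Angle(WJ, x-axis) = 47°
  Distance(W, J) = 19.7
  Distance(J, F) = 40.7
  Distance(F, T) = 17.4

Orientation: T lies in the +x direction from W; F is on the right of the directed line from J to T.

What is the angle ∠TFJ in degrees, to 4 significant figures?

105.9°

W is at the origin; W and T share the same y with |WT| = 59.7 and T in +x, so T = (59.7, 0). WJ runs at 47.0° with |WJ| = 19.7, so J = (13.44, 14.41). F is determined by |JF| = 40.7 and |FT| = 17.4 together: it lies at the intersection of circle(J, 40.7) and circle(T, 17.4). With |JT| = 48.46, the foot of the radical line on JT is 38.20 from J and the perpendicular offset is √(40.7² − 38.20²) = 14.05. Taking the right-of-JT solution: F = (45.73, -10.37).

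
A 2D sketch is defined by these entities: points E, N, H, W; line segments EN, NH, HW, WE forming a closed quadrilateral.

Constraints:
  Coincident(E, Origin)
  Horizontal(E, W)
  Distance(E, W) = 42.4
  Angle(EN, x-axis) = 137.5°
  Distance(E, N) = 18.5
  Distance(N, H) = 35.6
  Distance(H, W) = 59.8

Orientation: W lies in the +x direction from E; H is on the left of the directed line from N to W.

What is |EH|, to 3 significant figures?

44.4

Checks: E.y = 0.00, W.y = 0.00 ✓; |NH| = 35.60 ✓; |HW| = 59.80 ✓.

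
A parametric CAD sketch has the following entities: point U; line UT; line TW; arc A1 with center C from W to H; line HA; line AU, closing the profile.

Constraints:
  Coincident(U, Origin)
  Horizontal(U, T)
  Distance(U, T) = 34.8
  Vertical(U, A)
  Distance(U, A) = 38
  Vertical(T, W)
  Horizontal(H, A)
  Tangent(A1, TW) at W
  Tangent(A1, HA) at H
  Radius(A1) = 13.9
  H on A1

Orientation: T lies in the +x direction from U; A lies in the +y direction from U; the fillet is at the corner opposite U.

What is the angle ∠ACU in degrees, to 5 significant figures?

82.694°

U is at the origin; U and T share the same y with |UT| = 34.8 and T on the +x side, so T = (34.800, 0.0000). U and A share the same x with |UA| = 38.0 and A on the +y side, so A = (0.0000, 38.000). The virtual corner opposite U is at (34.800, 38.000). Tangency of A1 to TW means the radius CW is perpendicular to TW and tangency of A1 to HA means the radius CH is perpendicular to HA, with radius 13.9, so the center C sits 13.9 in from both sides at C = (20.900, 24.100). Then cos ∠ACU = CA·CU / (|CA||CU|), giving 82.694°.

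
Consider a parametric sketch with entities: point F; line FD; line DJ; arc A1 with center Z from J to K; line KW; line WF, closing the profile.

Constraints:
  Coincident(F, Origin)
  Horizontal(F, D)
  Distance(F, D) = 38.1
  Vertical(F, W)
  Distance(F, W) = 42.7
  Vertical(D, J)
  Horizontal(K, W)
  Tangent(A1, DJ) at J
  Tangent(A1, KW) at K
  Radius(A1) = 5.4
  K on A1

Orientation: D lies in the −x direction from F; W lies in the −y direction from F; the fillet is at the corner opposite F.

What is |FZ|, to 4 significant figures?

49.60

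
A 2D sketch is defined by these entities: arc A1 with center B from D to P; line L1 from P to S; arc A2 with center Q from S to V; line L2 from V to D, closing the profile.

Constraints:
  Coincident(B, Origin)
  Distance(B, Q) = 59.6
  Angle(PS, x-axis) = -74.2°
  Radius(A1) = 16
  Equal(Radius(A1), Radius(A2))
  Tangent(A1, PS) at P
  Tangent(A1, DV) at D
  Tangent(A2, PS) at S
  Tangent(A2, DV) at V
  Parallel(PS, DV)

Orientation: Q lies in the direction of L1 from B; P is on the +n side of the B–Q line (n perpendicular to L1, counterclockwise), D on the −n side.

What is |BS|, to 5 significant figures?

61.710

Tangency of A1 to both parallel lines with radius 16.0 puts P and D at B ± 16.0·n: P = (15.395, 4.3565), D = (-15.395, -4.3565). Equal radii place S and V the same way about Q: S = Q + 16.0·n = (31.623, -52.992), V = Q − 16.0·n = (0.83241, -61.705). Then |BS| = |S − B| = 61.710.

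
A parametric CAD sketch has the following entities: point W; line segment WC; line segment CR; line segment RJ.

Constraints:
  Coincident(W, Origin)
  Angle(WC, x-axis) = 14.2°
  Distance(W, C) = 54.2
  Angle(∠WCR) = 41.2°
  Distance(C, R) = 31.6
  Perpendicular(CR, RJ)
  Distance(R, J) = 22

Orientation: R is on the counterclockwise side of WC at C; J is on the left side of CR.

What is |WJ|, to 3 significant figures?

16.5

W is at the origin; WC runs at 14.2° with length 54.2, so C = 54.2·(cos 14.2°, sin 14.2°) = (52.5, 13.3). ∠WCR = 41.2°, so CR runs at 14.2° + (180° − 41.2°) = 153° from the x-axis; with |CR| = 31.6, R = C + 31.6·(cos 153°, sin 153°) = (24.4, 27.6). CR is perpendicular to RJ; with |RJ| = 22.0 on the left of CR, J = R + 22.0·(-0.454, -0.891) = (14.4, 8.04). Then |WJ| = |J − W| = 16.5.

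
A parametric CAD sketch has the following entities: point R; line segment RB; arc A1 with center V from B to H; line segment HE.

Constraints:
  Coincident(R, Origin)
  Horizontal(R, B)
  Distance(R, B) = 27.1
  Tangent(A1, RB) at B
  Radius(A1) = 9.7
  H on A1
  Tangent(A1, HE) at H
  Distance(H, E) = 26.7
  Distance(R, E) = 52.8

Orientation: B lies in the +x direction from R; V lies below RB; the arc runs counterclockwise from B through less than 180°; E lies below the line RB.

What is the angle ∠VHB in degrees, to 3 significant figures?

22.5°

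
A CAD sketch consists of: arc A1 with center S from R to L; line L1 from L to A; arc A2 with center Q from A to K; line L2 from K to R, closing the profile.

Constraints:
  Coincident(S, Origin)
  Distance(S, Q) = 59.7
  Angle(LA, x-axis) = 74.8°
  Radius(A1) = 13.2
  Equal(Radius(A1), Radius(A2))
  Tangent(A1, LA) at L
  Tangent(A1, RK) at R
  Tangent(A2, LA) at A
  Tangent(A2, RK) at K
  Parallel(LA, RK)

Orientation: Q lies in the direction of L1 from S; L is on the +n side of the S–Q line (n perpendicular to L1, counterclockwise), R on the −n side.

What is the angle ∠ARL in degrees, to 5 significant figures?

66.144°

The slot axis is L1's direction at 74.8°, so u = (cos 74.8°, sin 74.8°) = (0.26219, 0.96502) and n = (−sin 74.8°, cos 74.8°) = (-0.96502, 0.26219). S is at the origin and Q lies 59.7 along u from S, so Q = 59.7·u = (15.653, 57.611). Tangency of A1 to both parallel lines with radius 13.2 puts L and R at S ± 13.2·n: L = (-12.738, 3.4609), R = (12.738, -3.4609). Equal radii place A and K the same way about Q: A = Q + 13.2·n = (2.9145, 61.072), K = Q − 13.2·n = (28.391, 54.151). Then cos ∠ARL = RA·RL / (|RA||RL|), giving 66.144°.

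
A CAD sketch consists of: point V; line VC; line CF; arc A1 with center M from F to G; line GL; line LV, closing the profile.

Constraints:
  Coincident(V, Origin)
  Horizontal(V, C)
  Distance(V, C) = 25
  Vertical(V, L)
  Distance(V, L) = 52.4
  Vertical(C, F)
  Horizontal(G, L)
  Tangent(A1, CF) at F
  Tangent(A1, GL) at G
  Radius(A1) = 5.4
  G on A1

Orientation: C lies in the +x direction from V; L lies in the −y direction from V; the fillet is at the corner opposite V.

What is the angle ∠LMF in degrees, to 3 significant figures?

165°

The virtual corner opposite V is at (25.0, -52.4). A1 meets CF tangentially, so MF is at right angles to CF and A1 meets GL tangentially, so MG is at right angles to GL, with radius 5.4, so the center M sits 5.4 in from both sides at M = (19.6, -47.0). That places the tangent points at F = (25.0, -47.0) on CF and G = (19.6, -52.4) on GL. Then cos ∠LMF = ML·MF / (|ML||MF|), giving 165°.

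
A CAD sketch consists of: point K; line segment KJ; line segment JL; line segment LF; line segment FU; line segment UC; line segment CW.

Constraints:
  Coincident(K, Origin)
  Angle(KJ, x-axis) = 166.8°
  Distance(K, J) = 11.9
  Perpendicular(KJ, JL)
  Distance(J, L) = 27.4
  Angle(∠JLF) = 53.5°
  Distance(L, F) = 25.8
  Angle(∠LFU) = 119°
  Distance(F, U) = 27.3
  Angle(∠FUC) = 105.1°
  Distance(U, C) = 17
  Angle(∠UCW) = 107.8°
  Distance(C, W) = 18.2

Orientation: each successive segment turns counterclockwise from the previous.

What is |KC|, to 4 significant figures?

20.78

K is at the origin; KJ runs at 166.8° with length 11.9, so J = (-11.59, 2.717). KJ ⟂ JL, so JL runs at -103.2°; with |JL| = 27.4, L = (-17.84, -23.96). ∠JLF = 53.5° gives LF at 23.30° from the x-axis; with |LF| = 25.8, F = (5.854, -13.75). ∠LFU = 119.0° gives FU at 84.30° from the x-axis; with |FU| = 27.3, U = (8.565, 13.41). ∠FUC = 105.1° gives UC at 159.2° from the x-axis; with |UC| = 17.0, C = (-7.327, 19.45). Then |KC| = |C − K| = 20.78.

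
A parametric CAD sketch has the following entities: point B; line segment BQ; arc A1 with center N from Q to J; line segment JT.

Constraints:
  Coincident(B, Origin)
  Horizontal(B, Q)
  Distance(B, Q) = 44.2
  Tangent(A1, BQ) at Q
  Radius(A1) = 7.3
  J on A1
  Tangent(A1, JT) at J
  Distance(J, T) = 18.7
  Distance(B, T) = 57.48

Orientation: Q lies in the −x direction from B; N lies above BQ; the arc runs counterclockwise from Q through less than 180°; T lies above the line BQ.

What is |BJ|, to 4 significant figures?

40.62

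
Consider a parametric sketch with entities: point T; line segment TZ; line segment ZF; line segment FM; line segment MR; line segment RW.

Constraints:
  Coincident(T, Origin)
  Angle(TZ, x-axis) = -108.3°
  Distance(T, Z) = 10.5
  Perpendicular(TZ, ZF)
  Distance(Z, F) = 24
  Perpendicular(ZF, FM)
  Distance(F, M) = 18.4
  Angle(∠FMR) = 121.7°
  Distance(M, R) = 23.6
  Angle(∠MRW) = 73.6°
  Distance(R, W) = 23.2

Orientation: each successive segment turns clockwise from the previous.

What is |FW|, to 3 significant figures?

27.5

∠FMR = 121.7° gives MR at 13.4° from the x-axis; with |MR| = 23.6, R = (2.65, 20.5). ∠MRW = 73.6° gives RW at -93.0° from the x-axis; with |RW| = 23.2, W = (1.44, -2.66). Then |FW| = |W − F| = 27.5.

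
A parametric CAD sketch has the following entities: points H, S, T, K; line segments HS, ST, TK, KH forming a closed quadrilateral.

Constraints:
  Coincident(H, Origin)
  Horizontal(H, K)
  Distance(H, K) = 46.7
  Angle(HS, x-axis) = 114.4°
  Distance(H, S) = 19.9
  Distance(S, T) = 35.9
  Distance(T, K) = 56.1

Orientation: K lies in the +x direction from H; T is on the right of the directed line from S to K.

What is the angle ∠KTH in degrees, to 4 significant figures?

51.38°

Checks: |ST| = 35.90 ✓; |TK| = 56.10 ✓.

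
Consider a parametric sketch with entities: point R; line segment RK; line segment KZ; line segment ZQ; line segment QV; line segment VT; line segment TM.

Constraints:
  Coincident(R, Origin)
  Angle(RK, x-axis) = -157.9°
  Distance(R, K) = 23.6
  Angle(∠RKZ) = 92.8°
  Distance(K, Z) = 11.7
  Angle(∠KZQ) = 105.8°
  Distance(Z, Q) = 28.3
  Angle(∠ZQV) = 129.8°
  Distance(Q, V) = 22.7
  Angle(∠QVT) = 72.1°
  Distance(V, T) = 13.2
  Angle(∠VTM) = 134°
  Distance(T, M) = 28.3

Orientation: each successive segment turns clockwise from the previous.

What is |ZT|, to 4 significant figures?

37.89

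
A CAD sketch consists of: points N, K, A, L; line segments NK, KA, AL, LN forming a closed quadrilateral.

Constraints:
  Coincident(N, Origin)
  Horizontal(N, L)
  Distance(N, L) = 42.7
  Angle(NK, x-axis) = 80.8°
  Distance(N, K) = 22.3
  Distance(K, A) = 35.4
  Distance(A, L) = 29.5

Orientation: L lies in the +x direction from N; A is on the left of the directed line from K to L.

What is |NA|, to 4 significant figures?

48.09

Checks: NK at 80.80° ✓; |KA| = 35.40 ✓; |AL| = 29.50 ✓.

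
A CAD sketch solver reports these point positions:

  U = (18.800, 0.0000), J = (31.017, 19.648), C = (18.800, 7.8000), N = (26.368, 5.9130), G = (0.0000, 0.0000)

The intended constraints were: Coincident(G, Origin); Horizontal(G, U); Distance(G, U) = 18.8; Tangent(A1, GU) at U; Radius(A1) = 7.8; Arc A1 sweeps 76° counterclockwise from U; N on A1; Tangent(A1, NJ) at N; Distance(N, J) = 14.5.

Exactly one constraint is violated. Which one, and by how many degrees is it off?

Tangent(A1, NJ) at N — off by 4.70°.

G = (0.00, 0.00) ✓; G.y = 0.00, U.y = 0.00 ✓; |GU| = 18.80 ✓; ∠(CU, UG) = 90.00° ✓; |CU| = 7.800 ✓; bearing(C→N) − bearing(C→U) = 76.00° ✓; |CN| = 7.800 ✓; ∠(CN, NJ) = 94.70° ✗; |NJ| = 14.50 ✓.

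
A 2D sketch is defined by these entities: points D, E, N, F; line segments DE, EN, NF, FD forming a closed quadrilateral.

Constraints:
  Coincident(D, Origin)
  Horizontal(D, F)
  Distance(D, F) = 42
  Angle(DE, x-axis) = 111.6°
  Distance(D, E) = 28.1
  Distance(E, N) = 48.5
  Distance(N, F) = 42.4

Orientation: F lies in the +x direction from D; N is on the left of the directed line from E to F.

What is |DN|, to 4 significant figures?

54.93

Checks: |EN| = 48.50 ✓; |NF| = 42.40 ✓.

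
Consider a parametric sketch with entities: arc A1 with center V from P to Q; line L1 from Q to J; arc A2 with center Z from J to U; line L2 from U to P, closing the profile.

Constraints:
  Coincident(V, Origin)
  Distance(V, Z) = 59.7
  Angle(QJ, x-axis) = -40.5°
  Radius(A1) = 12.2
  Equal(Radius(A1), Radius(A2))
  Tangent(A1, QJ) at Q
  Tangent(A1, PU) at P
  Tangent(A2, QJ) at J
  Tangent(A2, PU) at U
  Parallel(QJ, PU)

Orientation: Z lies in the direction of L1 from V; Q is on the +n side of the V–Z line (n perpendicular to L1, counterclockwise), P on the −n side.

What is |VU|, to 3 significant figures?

60.9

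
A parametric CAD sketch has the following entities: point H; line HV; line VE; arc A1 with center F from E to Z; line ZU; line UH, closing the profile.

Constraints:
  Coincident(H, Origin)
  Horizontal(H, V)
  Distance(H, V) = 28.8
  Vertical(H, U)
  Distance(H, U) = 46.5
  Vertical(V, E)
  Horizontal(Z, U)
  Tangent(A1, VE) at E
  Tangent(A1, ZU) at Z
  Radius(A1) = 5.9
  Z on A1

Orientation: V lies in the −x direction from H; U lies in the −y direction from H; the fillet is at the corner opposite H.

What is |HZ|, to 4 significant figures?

51.83

H is at the origin; HV is horizontal with |HV| = 28.8 and V on the −x side, so V = (-28.80, 0.000). H and U share the same x with |HU| = 46.5 and U on the −y side, so U = (0.000, -46.50). The virtual corner opposite H is at (-28.80, -46.50). Tangency of A1 to VE means the radius FE is perpendicular to VE and A1 meets ZU tangentially, so FZ is at right angles to ZU, with radius 5.9, so the center F sits 5.9 in from both sides at F = (-22.90, -40.60). That places the tangent points at E = (-28.80, -40.60) on VE and Z = (-22.90, -46.50) on ZU. Then |HZ| = |Z − H| = 51.83.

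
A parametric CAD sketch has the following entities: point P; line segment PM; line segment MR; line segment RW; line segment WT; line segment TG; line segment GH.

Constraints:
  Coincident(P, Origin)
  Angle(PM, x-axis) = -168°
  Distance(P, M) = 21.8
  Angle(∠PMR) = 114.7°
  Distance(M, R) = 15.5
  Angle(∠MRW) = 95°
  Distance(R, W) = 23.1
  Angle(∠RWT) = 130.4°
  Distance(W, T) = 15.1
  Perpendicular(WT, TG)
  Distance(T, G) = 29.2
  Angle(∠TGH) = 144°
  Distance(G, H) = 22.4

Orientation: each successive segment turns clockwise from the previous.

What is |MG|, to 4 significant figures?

19.20

∠RWT = 130.4° gives WT at -7.900° from the x-axis; with |WT| = 15.1, T = (1.617, 21.19). WT ⟂ TG, so TG runs at -97.90°; with |TG| = 29.2, G = (-2.396, -7.736). Then |MG| = |G − M| = 19.20.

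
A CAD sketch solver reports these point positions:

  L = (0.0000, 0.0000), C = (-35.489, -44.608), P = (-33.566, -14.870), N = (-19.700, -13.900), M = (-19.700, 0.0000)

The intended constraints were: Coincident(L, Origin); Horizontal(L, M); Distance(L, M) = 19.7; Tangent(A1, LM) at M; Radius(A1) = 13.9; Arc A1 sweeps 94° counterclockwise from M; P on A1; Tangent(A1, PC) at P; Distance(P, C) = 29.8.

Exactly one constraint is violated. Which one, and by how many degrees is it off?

Tangent(A1, PC) at P — off by 7.70°.

L = (0.00, 0.00) ✓; L.y = 0.00, M.y = 0.00 ✓; |LM| = 19.70 ✓; ∠(NM, ML) = 90.00° ✓; |NM| = 13.90 ✓; bearing(N→P) − bearing(N→M) = 94.00° ✓; |NP| = 13.90 ✓; ∠(NP, PC) = 97.70° ✗; |PC| = 29.80 ✓.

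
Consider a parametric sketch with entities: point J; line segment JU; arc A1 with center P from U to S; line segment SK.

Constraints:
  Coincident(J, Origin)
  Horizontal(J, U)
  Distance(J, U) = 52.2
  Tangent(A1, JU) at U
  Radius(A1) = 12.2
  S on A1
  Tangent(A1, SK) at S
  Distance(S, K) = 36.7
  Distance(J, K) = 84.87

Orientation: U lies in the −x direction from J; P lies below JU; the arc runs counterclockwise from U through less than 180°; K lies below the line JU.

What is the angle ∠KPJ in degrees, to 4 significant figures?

133.1°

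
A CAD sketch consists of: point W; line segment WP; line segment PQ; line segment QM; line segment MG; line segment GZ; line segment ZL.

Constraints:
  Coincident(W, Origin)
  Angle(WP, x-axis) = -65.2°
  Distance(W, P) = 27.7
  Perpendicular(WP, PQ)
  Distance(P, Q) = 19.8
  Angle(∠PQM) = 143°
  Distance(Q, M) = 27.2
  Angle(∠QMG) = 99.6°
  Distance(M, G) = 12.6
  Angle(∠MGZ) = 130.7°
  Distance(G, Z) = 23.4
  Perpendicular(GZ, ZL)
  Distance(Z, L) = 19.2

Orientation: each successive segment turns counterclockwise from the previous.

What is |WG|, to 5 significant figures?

35.725

W is at the origin; WP runs at -65.2° with length 27.7, so P = (11.619, -25.145). The perpendicularity gives PQ at right angles to WP, so PQ runs at 24.800°; with |PQ| = 19.8, Q = (29.593, -16.840). ∠PQM = 143.0° gives QM at 61.800° from the x-axis; with |QM| = 27.2, M = (42.446, 7.1312). ∠QMG = 99.6° gives MG at 142.20° from the x-axis; with |MG| = 12.6, G = (32.490, 14.854). Then |WG| = |G − W| = 35.725.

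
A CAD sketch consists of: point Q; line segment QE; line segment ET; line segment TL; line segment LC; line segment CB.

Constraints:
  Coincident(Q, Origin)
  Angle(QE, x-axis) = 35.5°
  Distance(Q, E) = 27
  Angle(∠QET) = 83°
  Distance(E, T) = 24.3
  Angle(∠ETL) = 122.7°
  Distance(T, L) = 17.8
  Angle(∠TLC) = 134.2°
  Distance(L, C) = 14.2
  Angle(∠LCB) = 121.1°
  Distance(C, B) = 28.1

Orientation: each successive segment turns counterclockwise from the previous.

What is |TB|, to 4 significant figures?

42.65

∠TLC = 134.2° gives LC at -124.4° from the x-axis; with |LC| = 14.2, C = (-20.00, 18.85). ∠LCB = 121.1° gives CB at -65.50° from the x-axis; with |CB| = 28.1, B = (-8.346, -6.721). Then |TB| = |B − T| = 42.65.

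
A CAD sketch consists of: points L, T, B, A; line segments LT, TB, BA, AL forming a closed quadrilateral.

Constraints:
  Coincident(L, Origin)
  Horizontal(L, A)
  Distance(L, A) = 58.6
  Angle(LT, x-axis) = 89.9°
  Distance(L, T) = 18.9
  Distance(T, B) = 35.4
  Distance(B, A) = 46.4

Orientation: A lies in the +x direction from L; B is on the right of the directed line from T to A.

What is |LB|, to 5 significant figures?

19.629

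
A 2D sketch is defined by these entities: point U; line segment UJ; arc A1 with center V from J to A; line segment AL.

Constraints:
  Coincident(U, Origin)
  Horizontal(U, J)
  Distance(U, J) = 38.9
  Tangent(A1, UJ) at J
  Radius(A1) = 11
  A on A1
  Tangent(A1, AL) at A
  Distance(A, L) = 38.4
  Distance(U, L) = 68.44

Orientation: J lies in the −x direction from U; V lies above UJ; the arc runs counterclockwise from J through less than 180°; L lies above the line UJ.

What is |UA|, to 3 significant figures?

33.2

Checks: ∠(VJ, JU) = 90.00° ✓; |VJ| = 11.00 ✓; |VA| = 11.00 ✓; ∠(VA, AL) = 90.00° ✓; |AL| = 38.40 ✓; |UL| = 68.44 ✓.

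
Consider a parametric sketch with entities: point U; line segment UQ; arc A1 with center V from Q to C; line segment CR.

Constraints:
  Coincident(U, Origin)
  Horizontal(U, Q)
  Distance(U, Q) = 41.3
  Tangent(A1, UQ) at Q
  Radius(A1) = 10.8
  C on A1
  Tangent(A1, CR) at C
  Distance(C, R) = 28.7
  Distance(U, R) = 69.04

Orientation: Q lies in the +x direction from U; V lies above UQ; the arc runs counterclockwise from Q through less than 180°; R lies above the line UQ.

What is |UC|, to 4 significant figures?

52.37

Checks: U = (0.00, 0.00) ✓; |VQ| = 10.80 ✓; |VC| = 10.80 ✓; ∠(VC, CR) = 90.00° ✓; |CR| = 28.70 ✓; |UR| = 69.04 ✓.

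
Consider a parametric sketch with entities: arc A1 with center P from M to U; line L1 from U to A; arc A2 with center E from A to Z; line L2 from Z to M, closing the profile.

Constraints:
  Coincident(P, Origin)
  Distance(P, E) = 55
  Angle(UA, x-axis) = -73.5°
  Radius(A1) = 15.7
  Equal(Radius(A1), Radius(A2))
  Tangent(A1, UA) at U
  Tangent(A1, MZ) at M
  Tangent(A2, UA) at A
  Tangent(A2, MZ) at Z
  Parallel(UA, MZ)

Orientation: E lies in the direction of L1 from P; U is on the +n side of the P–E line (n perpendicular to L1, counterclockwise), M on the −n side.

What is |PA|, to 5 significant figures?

57.197

The slot axis is L1's direction at -73.5°, so u = (cos -73.5°, sin -73.5°) = (0.28402, -0.95882) and n = (−sin -73.5°, cos -73.5°) = (0.95882, 0.28402). P is at the origin and E lies 55.0 along u from P, so E = 55.0·u = (15.621, -52.735). Tangency of A1 to both parallel lines with radius 15.7 puts U and M at P ± 15.7·n: U = (15.053, 4.4590), M = (-15.053, -4.4590). Equal radii place A and Z the same way about E: A = E + 15.7·n = (30.674, -48.276), Z = E − 15.7·n = (0.56737, -57.194). Then |PA| = |A − P| = 57.197.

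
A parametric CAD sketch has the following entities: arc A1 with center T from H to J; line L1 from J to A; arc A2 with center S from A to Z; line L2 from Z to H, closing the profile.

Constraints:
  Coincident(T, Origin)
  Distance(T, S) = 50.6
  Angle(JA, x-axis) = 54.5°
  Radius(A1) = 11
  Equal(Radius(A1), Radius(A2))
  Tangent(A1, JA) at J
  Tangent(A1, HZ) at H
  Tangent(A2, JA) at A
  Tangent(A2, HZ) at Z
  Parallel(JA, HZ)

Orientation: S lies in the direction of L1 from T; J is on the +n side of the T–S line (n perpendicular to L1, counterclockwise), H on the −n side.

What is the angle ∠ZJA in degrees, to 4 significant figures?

23.50°

The slot axis is L1's direction at 54.5°, so u = (cos 54.5°, sin 54.5°) = (0.5807, 0.8141) and n = (−sin 54.5°, cos 54.5°) = (-0.8141, 0.5807). T is at the origin and S lies 50.6 along u from T, so S = 50.6·u = (29.38, 41.19). Tangency of A1 to both parallel lines with radius 11.0 puts J and H at T ± 11.0·n: J = (-8.955, 6.388), H = (8.955, -6.388). Equal radii place A and Z the same way about S: A = S + 11.0·n = (20.43, 47.58), Z = S − 11.0·n = (38.34, 34.81). Then cos ∠ZJA = JZ·JA / (|JZ||JA|), giving 23.50°.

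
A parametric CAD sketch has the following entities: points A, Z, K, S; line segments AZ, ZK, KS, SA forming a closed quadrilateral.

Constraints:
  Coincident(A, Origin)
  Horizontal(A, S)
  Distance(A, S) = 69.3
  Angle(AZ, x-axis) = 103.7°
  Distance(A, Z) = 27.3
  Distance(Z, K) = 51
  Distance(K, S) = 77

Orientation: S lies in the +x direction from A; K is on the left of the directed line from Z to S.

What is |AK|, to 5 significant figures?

70.207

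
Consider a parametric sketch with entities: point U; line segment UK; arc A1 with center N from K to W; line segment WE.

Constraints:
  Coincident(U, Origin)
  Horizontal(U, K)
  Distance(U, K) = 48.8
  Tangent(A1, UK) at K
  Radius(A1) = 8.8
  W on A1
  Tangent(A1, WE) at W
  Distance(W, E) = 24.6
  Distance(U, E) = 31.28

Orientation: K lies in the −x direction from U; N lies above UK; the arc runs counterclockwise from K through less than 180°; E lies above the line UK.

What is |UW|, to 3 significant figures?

42.9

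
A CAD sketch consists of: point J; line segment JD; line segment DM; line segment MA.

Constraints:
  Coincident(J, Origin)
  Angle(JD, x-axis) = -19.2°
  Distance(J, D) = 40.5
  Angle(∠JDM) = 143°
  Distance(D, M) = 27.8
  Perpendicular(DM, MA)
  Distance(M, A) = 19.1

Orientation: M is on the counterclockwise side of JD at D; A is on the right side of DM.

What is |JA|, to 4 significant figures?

74.21

J is at the origin; JD runs at -19.2° with length 40.5, so D = 40.5·(cos -19.2°, sin -19.2°) = (38.25, -13.32). ∠JDM = 143.0°, so DM runs at -19.2° + (180° − 143.0°) = 17.80° from the x-axis; with |DM| = 27.8, M = D + 27.8·(cos 17.80°, sin 17.80°) = (64.72, -4.821). The perpendicularity gives MA at right angles to DM; with |MA| = 19.1 on the right of DM, A = M + 19.1·(0.3057, -0.9521) = (70.56, -23.01). Then |JA| = |A − J| = 74.21.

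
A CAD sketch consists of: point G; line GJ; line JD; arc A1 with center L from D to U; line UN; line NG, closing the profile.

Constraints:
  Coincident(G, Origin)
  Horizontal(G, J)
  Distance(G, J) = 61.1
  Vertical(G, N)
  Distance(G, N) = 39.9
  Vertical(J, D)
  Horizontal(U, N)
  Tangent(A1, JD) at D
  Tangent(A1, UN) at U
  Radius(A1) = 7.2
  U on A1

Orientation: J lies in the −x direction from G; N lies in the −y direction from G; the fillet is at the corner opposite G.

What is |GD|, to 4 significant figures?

69.30

G is at the origin; G and J share the same y with |GJ| = 61.1 and J on the −x side, so J = (-61.10, 0.000). G and N share the same x with |GN| = 39.9 and N on the −y side, so N = (0.000, -39.90). The virtual corner opposite G is at (-61.10, -39.90). Tangency of A1 to JD means the radius LD is perpendicular to JD and tangency of A1 to UN means the radius LU is perpendicular to UN, with radius 7.2, so the center L sits 7.2 in from both sides at L = (-53.90, -32.70). That places the tangent points at D = (-61.10, -32.70) on JD and U = (-53.90, -39.90) on UN. Then |GD| = |D − G| = 69.30.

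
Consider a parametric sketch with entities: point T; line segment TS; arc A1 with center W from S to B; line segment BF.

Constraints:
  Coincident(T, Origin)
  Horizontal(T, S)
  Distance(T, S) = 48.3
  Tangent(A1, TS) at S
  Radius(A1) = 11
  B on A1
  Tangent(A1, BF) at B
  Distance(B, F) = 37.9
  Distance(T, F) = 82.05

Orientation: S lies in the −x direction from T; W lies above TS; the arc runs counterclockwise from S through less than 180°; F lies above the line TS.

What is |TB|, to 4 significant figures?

45.11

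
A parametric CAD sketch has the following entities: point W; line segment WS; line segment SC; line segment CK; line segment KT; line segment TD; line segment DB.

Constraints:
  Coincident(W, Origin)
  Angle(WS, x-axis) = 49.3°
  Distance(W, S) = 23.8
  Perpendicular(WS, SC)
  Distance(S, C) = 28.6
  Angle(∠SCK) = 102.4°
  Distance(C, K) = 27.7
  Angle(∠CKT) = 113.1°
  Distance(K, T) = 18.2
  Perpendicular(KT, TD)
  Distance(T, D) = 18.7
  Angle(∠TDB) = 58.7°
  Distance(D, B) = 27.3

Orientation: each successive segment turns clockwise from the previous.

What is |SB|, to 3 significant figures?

41.5

KT is perpendicular to TD, so TD runs at 84.8°; with |TD| = 18.7, D = (7.64, -4.72). ∠TDB = 58.7° gives DB at -36.5° from the x-axis; with |DB| = 27.3, B = (29.6, -21.0). Then |SB| = |B − S| = 41.5.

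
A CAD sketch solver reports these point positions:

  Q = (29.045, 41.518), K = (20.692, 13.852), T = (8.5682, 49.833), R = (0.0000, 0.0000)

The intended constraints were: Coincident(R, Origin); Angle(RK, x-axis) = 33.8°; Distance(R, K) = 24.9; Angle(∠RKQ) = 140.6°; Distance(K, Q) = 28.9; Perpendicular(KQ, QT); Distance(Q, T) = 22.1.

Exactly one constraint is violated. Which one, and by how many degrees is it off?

Perpendicular(KQ, QT) — off by 5.30°.

R = (0.00, 0.00) ✓; RK at 33.80° ✓; |RK| = 24.90 ✓; ∠RKQ = 140.6° ✓; |KQ| = 28.90 ✓; ∠(KQ, QT) = 84.70° ✗; |QT| = 22.10 ✓.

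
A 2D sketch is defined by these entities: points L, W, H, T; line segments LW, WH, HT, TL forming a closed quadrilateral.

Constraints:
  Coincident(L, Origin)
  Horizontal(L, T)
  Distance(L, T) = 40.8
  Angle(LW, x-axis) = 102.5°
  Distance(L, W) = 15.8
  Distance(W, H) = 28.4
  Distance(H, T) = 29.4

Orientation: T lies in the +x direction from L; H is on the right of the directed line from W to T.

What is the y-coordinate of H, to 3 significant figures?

-8.07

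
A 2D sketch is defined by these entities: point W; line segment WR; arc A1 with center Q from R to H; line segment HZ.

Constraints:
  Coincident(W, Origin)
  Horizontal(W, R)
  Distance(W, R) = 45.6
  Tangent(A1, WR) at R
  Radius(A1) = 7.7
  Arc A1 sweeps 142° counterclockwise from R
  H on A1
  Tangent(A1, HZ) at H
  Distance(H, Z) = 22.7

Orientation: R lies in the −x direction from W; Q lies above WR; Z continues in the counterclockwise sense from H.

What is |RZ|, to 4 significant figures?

30.70

W is at the origin; WR is horizontal with |WR| = 45.6 and R on the −x side, so R = (-45.60, 0.000). A1 meets WR tangentially, so QR is at right angles to WR, so Q = R + (0, 7.7) = (-45.60, 7.700). On A1, R sits at bearing -90° from Q; a 142° counterclockwise sweep puts H at bearing 52°, so H = Q + 7.7·(cos 52°, sin 52°) = (-40.86, 13.77). A1 meets HZ tangentially, so QH is at right angles to HZ, so HZ runs along (−sin 52°, cos 52°); with |HZ| = 22.7, Z = (-58.75, 27.74). Then |RZ| = |Z − R| = 30.70.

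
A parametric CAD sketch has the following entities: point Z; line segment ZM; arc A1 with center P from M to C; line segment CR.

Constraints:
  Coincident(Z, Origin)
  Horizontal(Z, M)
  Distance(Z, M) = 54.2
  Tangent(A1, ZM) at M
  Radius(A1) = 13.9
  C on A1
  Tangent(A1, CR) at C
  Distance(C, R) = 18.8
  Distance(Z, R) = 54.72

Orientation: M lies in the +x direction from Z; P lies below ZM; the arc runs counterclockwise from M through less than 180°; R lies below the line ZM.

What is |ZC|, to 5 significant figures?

43.304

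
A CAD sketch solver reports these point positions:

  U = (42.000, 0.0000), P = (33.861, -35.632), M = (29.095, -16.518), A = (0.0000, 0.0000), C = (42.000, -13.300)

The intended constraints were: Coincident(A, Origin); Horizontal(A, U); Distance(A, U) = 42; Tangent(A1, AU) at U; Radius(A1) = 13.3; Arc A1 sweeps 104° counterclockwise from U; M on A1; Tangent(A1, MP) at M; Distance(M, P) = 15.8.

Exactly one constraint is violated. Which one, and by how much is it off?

Distance(M, P) = 15.8 — off by 3.90.

A = (0.00, 0.00) ✓; A.y = 0.00, U.y = 0.00 ✓; |AU| = 42.00 ✓; ∠(CU, UA) = 90.00° ✓; |CU| = 13.30 ✓; bearing(C→M) − bearing(C→U) = 104.0° ✓; |CM| = 13.30 ✓; ∠(CM, MP) = 90.00° ✓; |MP| = 19.70 ✗.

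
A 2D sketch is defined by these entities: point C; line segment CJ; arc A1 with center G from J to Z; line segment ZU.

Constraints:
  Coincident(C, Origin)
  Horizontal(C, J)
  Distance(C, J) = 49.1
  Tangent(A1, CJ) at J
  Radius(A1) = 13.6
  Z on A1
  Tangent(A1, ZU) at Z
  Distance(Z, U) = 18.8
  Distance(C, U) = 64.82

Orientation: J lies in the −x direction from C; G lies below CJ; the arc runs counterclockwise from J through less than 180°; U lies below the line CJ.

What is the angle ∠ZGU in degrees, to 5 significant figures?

54.118°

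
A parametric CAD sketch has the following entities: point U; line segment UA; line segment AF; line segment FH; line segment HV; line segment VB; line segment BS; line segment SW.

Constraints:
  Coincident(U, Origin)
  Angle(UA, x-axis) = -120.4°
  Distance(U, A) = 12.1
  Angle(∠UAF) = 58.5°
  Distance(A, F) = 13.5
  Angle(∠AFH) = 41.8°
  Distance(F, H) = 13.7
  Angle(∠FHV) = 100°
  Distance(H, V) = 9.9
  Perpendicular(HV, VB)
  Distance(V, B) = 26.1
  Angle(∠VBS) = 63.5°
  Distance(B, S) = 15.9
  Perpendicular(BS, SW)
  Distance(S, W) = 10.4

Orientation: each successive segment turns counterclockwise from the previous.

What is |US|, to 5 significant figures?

18.101

HV ⟂ VB, so VB runs at -50.700°; with |VB| = 26.1, B = (5.8583, -27.711). ∠VBS = 63.5° gives BS at 65.800° from the x-axis; with |BS| = 15.9, S = (12.376, -13.208). Then |US| = |S − U| = 18.101.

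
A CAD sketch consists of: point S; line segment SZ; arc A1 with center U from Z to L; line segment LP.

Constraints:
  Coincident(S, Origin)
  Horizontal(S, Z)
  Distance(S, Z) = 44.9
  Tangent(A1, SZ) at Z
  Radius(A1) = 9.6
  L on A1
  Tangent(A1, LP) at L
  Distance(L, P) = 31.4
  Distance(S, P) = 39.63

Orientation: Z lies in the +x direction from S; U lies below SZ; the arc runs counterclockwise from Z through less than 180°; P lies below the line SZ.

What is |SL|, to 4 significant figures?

36.75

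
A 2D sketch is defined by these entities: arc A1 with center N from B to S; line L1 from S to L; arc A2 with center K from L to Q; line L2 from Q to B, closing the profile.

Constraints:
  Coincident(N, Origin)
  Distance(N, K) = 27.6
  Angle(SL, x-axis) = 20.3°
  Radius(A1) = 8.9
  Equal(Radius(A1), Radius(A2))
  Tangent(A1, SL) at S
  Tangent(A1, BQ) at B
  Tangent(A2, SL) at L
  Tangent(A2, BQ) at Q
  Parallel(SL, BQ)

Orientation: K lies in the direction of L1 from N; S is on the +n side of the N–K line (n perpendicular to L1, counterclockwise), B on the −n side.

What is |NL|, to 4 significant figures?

29.00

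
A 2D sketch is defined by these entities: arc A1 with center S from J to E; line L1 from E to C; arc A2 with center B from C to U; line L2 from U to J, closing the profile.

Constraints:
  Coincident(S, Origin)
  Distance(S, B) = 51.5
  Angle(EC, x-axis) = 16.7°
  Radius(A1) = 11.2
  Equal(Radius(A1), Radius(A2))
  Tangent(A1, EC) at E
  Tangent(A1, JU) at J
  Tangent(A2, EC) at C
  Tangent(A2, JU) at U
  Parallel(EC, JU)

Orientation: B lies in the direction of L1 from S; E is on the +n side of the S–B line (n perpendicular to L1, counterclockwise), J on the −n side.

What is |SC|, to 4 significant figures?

52.70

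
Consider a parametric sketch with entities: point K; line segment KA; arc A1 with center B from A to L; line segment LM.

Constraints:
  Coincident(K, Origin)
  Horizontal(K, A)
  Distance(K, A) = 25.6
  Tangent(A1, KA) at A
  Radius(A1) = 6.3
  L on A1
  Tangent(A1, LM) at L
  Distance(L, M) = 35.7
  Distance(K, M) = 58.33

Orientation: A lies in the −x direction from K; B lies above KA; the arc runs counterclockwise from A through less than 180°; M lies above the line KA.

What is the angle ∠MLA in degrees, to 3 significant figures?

114°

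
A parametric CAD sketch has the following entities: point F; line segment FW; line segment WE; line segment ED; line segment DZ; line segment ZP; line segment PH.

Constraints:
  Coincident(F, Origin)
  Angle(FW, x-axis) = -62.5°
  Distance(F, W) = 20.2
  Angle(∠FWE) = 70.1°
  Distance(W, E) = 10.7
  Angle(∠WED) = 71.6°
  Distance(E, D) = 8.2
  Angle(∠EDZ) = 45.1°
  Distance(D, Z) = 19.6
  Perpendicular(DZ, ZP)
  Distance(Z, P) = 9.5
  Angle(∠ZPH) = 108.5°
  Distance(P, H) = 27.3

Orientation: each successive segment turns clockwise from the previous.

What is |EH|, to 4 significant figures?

17.28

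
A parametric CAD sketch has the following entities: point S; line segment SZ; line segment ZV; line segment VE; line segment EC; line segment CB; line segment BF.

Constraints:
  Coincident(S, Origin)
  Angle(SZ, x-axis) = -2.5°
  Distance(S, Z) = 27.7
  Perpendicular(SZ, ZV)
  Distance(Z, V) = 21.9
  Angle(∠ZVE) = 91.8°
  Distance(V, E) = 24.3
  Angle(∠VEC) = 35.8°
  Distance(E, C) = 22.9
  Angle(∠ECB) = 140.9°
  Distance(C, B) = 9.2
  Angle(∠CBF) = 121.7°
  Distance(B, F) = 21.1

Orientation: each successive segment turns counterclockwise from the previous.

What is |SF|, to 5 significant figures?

49.490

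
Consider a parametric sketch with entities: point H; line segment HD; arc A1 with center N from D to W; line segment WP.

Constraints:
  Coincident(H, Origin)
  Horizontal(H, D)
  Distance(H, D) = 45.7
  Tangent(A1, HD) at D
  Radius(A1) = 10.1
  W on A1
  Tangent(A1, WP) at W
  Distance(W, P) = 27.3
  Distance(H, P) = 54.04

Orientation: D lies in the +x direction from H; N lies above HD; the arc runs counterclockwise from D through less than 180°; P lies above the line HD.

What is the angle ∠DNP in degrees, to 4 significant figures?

165.1°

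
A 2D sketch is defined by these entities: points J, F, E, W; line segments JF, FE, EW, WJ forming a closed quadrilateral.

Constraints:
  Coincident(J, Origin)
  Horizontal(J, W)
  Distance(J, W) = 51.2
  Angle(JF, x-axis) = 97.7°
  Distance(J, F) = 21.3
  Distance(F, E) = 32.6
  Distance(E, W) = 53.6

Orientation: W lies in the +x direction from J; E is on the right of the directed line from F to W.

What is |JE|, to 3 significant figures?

11.5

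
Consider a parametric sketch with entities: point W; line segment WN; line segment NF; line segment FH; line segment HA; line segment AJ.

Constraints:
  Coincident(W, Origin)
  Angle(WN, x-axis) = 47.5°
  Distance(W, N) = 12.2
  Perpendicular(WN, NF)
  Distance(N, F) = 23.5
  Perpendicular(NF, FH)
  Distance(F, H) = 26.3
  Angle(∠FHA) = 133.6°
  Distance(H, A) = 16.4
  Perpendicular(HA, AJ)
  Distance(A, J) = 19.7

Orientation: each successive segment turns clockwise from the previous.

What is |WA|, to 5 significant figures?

27.942

W is at the origin; WN runs at 47.5° with length 12.2, so N = (8.2422, 8.9948). The perpendicularity gives NF at right angles to WN, so NF runs at -42.500°; with |NF| = 23.5, F = (25.568, -6.8816). NF ⟂ FH, so FH runs at -132.50°; with |FH| = 26.3, H = (7.8002, -26.272). ∠FHA = 133.6° gives HA at -178.90° from the x-axis; with |HA| = 16.4, A = (-8.5968, -26.587). Then |WA| = |A − W| = 27.942.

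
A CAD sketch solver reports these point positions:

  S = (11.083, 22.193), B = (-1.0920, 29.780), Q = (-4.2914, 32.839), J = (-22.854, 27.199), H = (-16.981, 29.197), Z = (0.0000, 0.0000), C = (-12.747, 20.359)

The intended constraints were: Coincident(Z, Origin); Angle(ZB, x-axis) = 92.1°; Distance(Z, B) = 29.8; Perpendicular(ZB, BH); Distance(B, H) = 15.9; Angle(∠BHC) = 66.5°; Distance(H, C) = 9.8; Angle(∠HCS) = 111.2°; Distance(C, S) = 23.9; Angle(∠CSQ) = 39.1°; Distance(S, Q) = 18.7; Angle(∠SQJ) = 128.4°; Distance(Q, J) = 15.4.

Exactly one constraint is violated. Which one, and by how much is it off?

Distance(Q, J) = 15.4 — off by 4.00.

Z = (0.00, 0.00) ✓; ZB at 92.10° ✓; |ZB| = 29.80 ✓; ∠(ZB, BH) = 90.00° ✓; |BH| = 15.90 ✓; ∠BHC = 66.50° ✓; |HC| = 9.800 ✓; ∠HCS = 111.2° ✓; |CS| = 23.90 ✓; ∠CSQ = 39.10° ✓; |SQ| = 18.70 ✓; ∠SQJ = 128.4° ✓; |QJ| = 19.40 ✗.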